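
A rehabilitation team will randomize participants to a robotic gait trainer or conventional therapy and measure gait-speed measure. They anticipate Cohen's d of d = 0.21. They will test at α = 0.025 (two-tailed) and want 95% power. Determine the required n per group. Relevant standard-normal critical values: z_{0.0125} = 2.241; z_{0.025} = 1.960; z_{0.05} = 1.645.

n = 685 per group

For two independent groups with equal n: n = 2·((z_{α/2} + z_β) / d)².
z_{α/2} + z_β = 2.241 + 1.645 = 3.886.
n = 2 × (3.886 / 0.21)² = 2 × 18.505² = 2 × 342.43 = 684.9.
Round up to the next whole participant.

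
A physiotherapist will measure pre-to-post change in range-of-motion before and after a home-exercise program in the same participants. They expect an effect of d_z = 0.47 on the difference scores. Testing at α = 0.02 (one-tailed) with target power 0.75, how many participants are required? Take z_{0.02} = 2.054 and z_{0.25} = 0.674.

For a paired (one-sample on differences) test: n = ((z_{α} + z_β) / d)².
z_{α} + z_β = 2.054 + 0.674 = 2.728.
n = (2.728 / 0.47)² = 5.804² = 33.69.
Round up.

n = 34 pairs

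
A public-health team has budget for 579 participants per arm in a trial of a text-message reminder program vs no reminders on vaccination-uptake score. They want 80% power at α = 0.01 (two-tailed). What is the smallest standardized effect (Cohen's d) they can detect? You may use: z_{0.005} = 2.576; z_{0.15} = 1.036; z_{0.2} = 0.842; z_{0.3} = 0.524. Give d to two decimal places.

For two independent groups of n = 579 each: d_min = (z_{α/2} + z_β)·√(2/n).
z-sum = 2.576 + 0.842 = 3.418.
d_min = 3.418 × √(2/579) = 3.418 × 0.0588 = 0.201.

d_min ≈ 0.20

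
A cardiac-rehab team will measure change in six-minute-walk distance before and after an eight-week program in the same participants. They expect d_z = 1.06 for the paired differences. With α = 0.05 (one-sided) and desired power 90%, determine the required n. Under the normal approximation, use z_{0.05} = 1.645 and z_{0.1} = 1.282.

For a paired (one-sample on differences) test: n = ((z_{α} + z_β) / d)².
z_{α} + z_β = 1.645 + 1.282 = 2.927.
n = (2.927 / 1.06)² = 2.761² = 7.62.
Round up.

n = 8 pairs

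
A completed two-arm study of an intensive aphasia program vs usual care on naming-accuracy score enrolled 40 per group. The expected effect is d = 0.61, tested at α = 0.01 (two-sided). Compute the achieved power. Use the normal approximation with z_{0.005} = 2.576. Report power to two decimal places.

power ≈ 0.56

For two equal groups, power = Φ(d·√(n/2) − z_{α/2}).
d·√(n/2) = 0.61 × √(40/2) = 0.61 × 4.472 = 2.728.
z_β = 2.728 − 2.576 = 0.152.
Power = Φ(0.152) = 0.560.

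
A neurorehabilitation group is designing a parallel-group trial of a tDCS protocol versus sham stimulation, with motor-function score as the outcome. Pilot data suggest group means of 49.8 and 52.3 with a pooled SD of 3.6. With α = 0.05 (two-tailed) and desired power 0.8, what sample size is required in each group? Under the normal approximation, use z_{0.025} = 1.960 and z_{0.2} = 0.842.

Cohen's d = |M₁ − M₂| / SD_pooled = |49.8 − 52.3| / 3.6 = 2.5 / 3.6 = 0.694.
For two independent groups with equal n: n = 2·((z_{α/2} + z_β) / d)².
z_{α/2} + z_β = 1.960 + 0.842 = 2.802.
n = 2 × (2.802 / 0.694)² = 2 × 4.037² = 2 × 16.30 = 32.6.
Round up to the next whole participant.

n = 33 per group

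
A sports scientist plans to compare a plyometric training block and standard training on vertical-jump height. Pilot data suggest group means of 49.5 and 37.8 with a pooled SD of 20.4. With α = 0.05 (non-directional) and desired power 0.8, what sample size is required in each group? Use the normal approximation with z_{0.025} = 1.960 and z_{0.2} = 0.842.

n = 48 per group

Cohen's d = |M₁ − M₂| / SD_pooled = |49.5 − 37.8| / 20.4 = 11.7 / 20.4 = 0.574.
For two independent groups with equal n: n = 2·((z_{α/2} + z_β) / d)².
z_{α/2} + z_β = 1.960 + 0.842 = 2.802.
n = 2 × (2.802 / 0.574)² = 2 × 4.882² = 2 × 23.83 = 47.7.
Round up to the next whole participant.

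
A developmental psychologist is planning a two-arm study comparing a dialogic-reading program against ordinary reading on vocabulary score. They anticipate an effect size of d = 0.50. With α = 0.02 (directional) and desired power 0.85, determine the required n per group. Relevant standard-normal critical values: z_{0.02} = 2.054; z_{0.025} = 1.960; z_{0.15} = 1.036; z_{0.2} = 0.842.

For two independent groups with equal n: n = 2·((z_{α} + z_β) / d)².
z_{α} + z_β = 2.054 + 1.036 = 3.090.
n = 2 × (3.090 / 0.50)² = 2 × 6.180² = 2 × 38.19 = 76.4.
Round up to the next whole participant.

n = 77 per group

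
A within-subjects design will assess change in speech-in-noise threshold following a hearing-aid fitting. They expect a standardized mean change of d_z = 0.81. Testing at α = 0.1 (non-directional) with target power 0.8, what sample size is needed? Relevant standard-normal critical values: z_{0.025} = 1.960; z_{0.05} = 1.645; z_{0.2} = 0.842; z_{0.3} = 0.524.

For a paired (one-sample on differences) test: n = ((z_{α/2} + z_β) / d)².
z_{α/2} + z_β = 1.645 + 0.842 = 2.487.
n = (2.487 / 0.81)² = 3.070² = 9.43.
Round up.

n = 10 pairs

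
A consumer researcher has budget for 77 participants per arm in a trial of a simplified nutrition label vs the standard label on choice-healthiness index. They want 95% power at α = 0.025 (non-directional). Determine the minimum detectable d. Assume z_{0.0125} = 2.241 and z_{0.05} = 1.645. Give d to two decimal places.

For two independent groups of n = 77 each: d_min = (z_{α/2} + z_β)·√(2/n).
z-sum = 2.241 + 1.645 = 3.886.
d_min = 3.886 × √(2/77) = 3.886 × 0.1612 = 0.626.

d_min ≈ 0.63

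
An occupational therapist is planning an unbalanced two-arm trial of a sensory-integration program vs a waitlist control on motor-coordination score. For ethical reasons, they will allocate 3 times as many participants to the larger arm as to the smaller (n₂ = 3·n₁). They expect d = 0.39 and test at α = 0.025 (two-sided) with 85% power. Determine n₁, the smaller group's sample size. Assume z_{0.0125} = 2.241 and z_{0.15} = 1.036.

With allocation ratio k = n₂/n₁ = 3, Var(x̄₁−x̄₂) = σ²(1/n₁ + 1/(k·n₁)) = σ²·(k+1)/(k·n₁).
So n₁ = (1 + 1/k)·((z_{α/2} + z_β)/d)² = 1.333 × (3.277/0.39)².
n₁ = 1.333 × 70.60 = 94.1.
Round up: n₁ = 95, giving n₂ = 3 × 95 = 285.

n₁ = 95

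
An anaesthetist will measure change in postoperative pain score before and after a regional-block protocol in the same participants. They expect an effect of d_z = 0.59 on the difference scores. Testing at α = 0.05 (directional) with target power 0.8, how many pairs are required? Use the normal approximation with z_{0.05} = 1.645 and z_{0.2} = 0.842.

n = 18 pairs

For a paired (one-sample on differences) test: n = ((z_{α} + z_β) / d)².
z_{α} + z_β = 1.645 + 0.842 = 2.487.
n = (2.487 / 0.59)² = 4.215² = 17.77.
Round up.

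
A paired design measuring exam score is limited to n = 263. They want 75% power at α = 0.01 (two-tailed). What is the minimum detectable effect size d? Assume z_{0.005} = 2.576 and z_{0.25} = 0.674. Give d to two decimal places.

d_min ≈ 0.20

For a single sample (or paired design) of n = 263: d_min = (z_{α/2} + z_β)/√n.
z-sum = 2.576 + 0.674 = 3.250.
d_min = 3.250 / √263 = 3.250 / 16.217 = 0.200.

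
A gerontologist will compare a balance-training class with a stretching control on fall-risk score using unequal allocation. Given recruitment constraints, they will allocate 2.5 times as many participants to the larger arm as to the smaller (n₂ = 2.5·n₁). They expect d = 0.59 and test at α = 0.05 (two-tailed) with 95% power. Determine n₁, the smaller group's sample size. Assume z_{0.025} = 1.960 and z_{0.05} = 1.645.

With allocation ratio k = n₂/n₁ = 2.5, Var(x̄₁−x̄₂) = σ²(1/n₁ + 1/(k·n₁)) = σ²·(k+1)/(k·n₁).
So n₁ = (1 + 1/k)·((z_{α/2} + z_β)/d)² = 1.400 × (3.605/0.59)².
n₁ = 1.400 × 37.33 = 52.3.
Round up: n₁ = 53, giving n₂ = ⌈2.5 × 53⌉ = ⌈132.5⌉ = 133.

n₁ = 53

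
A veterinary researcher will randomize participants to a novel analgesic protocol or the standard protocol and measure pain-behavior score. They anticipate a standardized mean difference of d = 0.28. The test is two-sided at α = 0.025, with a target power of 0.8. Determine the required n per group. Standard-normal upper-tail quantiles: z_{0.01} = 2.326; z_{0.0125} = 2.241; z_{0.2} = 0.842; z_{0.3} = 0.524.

For two independent groups with equal n: n = 2·((z_{α/2} + z_β) / d)².
z_{α/2} + z_β = 2.241 + 0.842 = 3.083.
n = 2 × (3.083 / 0.28)² = 2 × 11.011² = 2 × 121.24 = 242.5.
Round up to the next whole participant.

n = 243 per group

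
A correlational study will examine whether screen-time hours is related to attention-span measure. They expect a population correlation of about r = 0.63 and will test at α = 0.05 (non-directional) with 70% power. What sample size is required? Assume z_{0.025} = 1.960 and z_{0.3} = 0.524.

Fisher's z: C = ½·ln((1+r)/(1−r)) = ½·ln(4.4054) = 0.7414.
n = ((z_{α/2} + z_β)/C)² + 3.
(1.960 + 0.524) / 0.7414 = 2.484 / 0.7414 = 3.350.
n = 3.350² + 3 = 11.23 + 3 = 14.2.
Round up.

n = 15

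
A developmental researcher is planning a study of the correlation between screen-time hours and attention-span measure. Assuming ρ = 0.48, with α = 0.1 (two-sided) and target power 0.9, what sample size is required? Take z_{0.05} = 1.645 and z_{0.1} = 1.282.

n = 35

Fisher's z: C = ½·ln((1+r)/(1−r)) = ½·ln(2.8462) = 0.5230.
n = ((z_{α/2} + z_β)/C)² + 3.
(1.645 + 1.282) / 0.5230 = 2.927 / 0.5230 = 5.597.
n = 5.597² + 3 = 31.32 + 3 = 34.3.
Round up.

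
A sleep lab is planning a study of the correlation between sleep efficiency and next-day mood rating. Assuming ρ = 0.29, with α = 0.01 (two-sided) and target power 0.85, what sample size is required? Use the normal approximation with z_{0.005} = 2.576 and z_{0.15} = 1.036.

n = 150

Fisher's z: C = ½·ln((1+r)/(1−r)) = ½·ln(1.8169) = 0.2986.
n = ((z_{α/2} + z_β)/C)² + 3.
(2.576 + 1.036) / 0.2986 = 3.612 / 0.2986 = 12.096.
n = 12.096² + 3 = 146.32 + 3 = 149.3.
Round up.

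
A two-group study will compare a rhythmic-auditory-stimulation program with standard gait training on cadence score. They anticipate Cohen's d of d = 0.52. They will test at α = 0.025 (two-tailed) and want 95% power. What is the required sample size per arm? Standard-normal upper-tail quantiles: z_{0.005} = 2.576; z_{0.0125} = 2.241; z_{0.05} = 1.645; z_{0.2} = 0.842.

n = 112 per group

For two independent groups with equal n: n = 2·((z_{α/2} + z_β) / d)².
z_{α/2} + z_β = 2.241 + 1.645 = 3.886.
n = 2 × (3.886 / 0.52)² = 2 × 7.473² = 2 × 55.85 = 111.7.
Round up to the next whole participant.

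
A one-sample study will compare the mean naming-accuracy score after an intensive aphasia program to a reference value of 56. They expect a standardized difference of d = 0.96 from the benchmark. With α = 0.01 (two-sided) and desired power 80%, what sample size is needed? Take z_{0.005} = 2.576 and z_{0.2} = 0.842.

n = 13

For a one-sample test: n = ((z_{α/2} + z_β) / d)².
z_{α/2} + z_β = 2.576 + 0.842 = 3.418.
n = (3.418 / 0.96)² = 3.560² = 12.68.
Round up.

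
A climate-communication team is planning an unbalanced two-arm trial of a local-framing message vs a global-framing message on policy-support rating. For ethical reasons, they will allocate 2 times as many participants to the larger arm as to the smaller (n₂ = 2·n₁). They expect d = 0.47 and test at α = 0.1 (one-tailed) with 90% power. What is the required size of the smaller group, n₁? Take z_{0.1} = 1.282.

With allocation ratio k = n₂/n₁ = 2, Var(x̄₁−x̄₂) = σ²(1/n₁ + 1/(k·n₁)) = σ²·(k+1)/(k·n₁).
So n₁ = (1 + 1/k)·((z_{α} + z_β)/d)² = 1.500 × (2.564/0.47)².
n₁ = 1.500 × 29.76 = 44.6.
Round up: n₁ = 45, giving n₂ = 2 × 45 = 90.

n₁ = 45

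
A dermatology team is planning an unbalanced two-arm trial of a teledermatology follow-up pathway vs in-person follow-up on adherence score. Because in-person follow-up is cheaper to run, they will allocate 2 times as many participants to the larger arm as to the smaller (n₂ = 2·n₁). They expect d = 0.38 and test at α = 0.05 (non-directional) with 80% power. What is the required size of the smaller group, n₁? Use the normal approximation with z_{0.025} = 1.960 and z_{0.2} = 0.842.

n₁ = 82

With allocation ratio k = n₂/n₁ = 2, Var(x̄₁−x̄₂) = σ²(1/n₁ + 1/(k·n₁)) = σ²·(k+1)/(k·n₁).
So n₁ = (1 + 1/k)·((z_{α/2} + z_β)/d)² = 1.500 × (2.802/0.38)².
n₁ = 1.500 × 54.37 = 81.6.
Round up: n₁ = 82, giving n₂ = 2 × 82 = 164.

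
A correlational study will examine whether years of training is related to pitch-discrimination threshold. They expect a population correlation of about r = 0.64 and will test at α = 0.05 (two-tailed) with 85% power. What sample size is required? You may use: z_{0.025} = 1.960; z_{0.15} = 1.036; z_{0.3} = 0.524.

n = 19

Fisher's z: C = ½·ln((1+r)/(1−r)) = ½·ln(4.5556) = 0.7582.
n = ((z_{α/2} + z_β)/C)² + 3.
(1.960 + 1.036) / 0.7582 = 2.996 / 0.7582 = 3.951.
n = 3.951² + 3 = 15.61 + 3 = 18.6.
Round up.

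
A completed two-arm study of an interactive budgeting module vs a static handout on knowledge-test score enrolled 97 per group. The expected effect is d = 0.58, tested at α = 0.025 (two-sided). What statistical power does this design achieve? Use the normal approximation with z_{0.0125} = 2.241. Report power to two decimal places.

power ≈ 0.96

For two equal groups, power = Φ(d·√(n/2) − z_{α/2}).
d·√(n/2) = 0.58 × √(97/2) = 0.58 × 6.964 = 4.039.
z_β = 4.039 − 2.241 = 1.798.
Power = Φ(1.798) = 0.964.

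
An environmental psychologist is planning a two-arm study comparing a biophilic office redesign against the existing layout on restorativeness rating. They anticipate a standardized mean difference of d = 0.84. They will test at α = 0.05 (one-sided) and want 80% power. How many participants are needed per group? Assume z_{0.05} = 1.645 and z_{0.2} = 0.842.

For two independent groups with equal n: n = 2·((z_{α} + z_β) / d)².
z_{α} + z_β = 1.645 + 0.842 = 2.487.
n = 2 × (2.487 / 0.84)² = 2 × 2.961² = 2 × 8.77 = 17.5.
Round up to the next whole participant.

n = 18 per group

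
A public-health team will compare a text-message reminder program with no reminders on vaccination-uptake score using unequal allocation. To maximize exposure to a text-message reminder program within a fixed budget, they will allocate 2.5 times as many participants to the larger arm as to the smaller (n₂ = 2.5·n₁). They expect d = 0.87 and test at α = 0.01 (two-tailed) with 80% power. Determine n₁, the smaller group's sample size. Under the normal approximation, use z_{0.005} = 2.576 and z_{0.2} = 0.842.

n₁ = 22

With allocation ratio k = n₂/n₁ = 2.5, Var(x̄₁−x̄₂) = σ²(1/n₁ + 1/(k·n₁)) = σ²·(k+1)/(k·n₁).
So n₁ = (1 + 1/k)·((z_{α/2} + z_β)/d)² = 1.400 × (3.418/0.87)².
n₁ = 1.400 × 15.43 = 21.6.
Round up: n₁ = 22, giving n₂ = 2.5 × 22 = 55.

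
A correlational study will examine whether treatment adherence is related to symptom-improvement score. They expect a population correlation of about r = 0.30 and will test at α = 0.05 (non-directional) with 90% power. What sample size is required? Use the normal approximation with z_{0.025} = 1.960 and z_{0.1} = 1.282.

n = 113

Fisher's z: C = ½·ln((1+r)/(1−r)) = ½·ln(1.8571) = 0.3095.
n = ((z_{α/2} + z_β)/C)² + 3.
(1.960 + 1.282) / 0.3095 = 3.242 / 0.3095 = 10.475.
n = 10.475² + 3 = 109.72 + 3 = 112.7.
Round up.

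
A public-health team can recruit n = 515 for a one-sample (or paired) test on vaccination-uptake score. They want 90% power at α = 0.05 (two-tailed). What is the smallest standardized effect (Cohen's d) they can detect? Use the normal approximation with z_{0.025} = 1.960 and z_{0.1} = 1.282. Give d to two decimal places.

d_min ≈ 0.14

For a single sample (or paired design) of n = 515: d_min = (z_{α/2} + z_β)/√n.
z-sum = 1.960 + 1.282 = 3.242.
d_min = 3.242 / √515 = 3.242 / 22.694 = 0.143.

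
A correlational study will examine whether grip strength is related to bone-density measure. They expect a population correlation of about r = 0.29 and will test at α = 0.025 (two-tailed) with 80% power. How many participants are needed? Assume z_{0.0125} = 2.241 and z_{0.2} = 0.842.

Fisher's z: C = ½·ln((1+r)/(1−r)) = ½·ln(1.8169) = 0.2986.
n = ((z_{α/2} + z_β)/C)² + 3.
(2.241 + 0.842) / 0.2986 = 3.083 / 0.2986 = 10.325.
n = 10.325² + 3 = 106.60 + 3 = 109.6.
Round up.

n = 110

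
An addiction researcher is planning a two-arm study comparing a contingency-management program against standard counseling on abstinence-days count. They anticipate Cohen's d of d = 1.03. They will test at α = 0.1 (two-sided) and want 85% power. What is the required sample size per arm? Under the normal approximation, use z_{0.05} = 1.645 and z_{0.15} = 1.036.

For two independent groups with equal n: n = 2·((z_{α/2} + z_β) / d)².
z_{α/2} + z_β = 1.645 + 1.036 = 2.681.
n = 2 × (2.681 / 1.03)² = 2 × 2.603² = 2 × 6.78 = 13.6.
Round up to the next whole participant.

n = 14 per group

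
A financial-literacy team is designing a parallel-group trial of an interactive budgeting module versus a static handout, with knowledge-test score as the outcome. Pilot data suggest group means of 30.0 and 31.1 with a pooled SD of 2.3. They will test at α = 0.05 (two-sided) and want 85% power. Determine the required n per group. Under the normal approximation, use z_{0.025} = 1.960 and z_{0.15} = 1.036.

n = 79 per group

Cohen's d = |M₁ − M₂| / SD_pooled = |30.0 − 31.1| / 2.3 = 1.1 / 2.3 = 0.478.
For two independent groups with equal n: n = 2·((z_{α/2} + z_β) / d)².
z_{α/2} + z_β = 1.960 + 1.036 = 2.996.
n = 2 × (2.996 / 0.478)² = 2 × 6.268² = 2 × 39.29 = 78.6.
Round up to the next whole participant.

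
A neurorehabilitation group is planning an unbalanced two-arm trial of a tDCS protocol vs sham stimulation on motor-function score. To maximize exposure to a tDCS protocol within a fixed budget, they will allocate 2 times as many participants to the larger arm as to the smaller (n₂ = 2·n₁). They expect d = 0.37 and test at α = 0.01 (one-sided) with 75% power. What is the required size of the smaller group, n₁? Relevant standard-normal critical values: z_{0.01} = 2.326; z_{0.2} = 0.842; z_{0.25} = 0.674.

With allocation ratio k = n₂/n₁ = 2, Var(x̄₁−x̄₂) = σ²(1/n₁ + 1/(k·n₁)) = σ²·(k+1)/(k·n₁).
So n₁ = (1 + 1/k)·((z_{α} + z_β)/d)² = 1.500 × (3.000/0.37)².
n₁ = 1.500 × 65.74 = 98.6.
Round up: n₁ = 99, giving n₂ = 2 × 99 = 198.

n₁ = 99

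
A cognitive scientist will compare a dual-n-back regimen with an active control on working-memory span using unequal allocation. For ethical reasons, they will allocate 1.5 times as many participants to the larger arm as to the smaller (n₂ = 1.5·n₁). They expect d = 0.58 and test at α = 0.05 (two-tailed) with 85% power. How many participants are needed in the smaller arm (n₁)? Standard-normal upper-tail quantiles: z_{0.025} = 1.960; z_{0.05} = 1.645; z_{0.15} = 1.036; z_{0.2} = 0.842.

n₁ = 45

With allocation ratio k = n₂/n₁ = 1.5, Var(x̄₁−x̄₂) = σ²(1/n₁ + 1/(k·n₁)) = σ²·(k+1)/(k·n₁).
So n₁ = (1 + 1/k)·((z_{α/2} + z_β)/d)² = 1.667 × (2.996/0.58)².
n₁ = 1.667 × 26.68 = 44.5.
Round up: n₁ = 45, giving n₂ = ⌈1.5 × 45⌉ = ⌈67.5⌉ = 68.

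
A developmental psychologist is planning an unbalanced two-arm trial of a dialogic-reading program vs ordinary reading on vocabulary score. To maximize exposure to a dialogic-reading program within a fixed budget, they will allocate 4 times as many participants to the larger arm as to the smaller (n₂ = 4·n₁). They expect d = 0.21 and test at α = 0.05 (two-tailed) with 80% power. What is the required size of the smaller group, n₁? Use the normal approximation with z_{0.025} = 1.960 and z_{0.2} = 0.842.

n₁ = 223

With allocation ratio k = n₂/n₁ = 4, Var(x̄₁−x̄₂) = σ²(1/n₁ + 1/(k·n₁)) = σ²·(k+1)/(k·n₁).
So n₁ = (1 + 1/k)·((z_{α/2} + z_β)/d)² = 1.250 × (2.802/0.21)².
n₁ = 1.250 × 178.03 = 222.5.
Round up: n₁ = 223, giving n₂ = 4 × 223 = 892.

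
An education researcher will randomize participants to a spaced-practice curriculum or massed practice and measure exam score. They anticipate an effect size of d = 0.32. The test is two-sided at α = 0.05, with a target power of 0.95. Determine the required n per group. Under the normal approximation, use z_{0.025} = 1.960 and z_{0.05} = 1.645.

For two independent groups with equal n: n = 2·((z_{α/2} + z_β) / d)².
z_{α/2} + z_β = 1.960 + 1.645 = 3.605.
n = 2 × (3.605 / 0.32)² = 2 × 11.266² = 2 × 126.91 = 253.8.
Round up to the next whole participant.

n = 254 per group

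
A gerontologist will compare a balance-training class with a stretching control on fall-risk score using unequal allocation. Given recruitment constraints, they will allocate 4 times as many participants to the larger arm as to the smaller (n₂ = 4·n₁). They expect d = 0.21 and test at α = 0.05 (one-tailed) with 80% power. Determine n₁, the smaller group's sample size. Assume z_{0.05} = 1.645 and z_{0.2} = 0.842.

With allocation ratio k = n₂/n₁ = 4, Var(x̄₁−x̄₂) = σ²(1/n₁ + 1/(k·n₁)) = σ²·(k+1)/(k·n₁).
So n₁ = (1 + 1/k)·((z_{α} + z_β)/d)² = 1.250 × (2.487/0.21)².
n₁ = 1.250 × 140.25 = 175.3.
Round up: n₁ = 176, giving n₂ = 4 × 176 = 704.

n₁ = 176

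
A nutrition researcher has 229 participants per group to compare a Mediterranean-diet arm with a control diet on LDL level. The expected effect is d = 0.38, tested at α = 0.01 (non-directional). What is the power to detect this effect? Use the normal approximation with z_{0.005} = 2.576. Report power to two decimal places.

power ≈ 0.93

For two equal groups, power = Φ(d·√(n/2) − z_{α/2}).
d·√(n/2) = 0.38 × √(229/2) = 0.38 × 10.700 = 4.066.
z_β = 4.066 − 2.576 = 1.490.
Power = Φ(1.490) = 0.932.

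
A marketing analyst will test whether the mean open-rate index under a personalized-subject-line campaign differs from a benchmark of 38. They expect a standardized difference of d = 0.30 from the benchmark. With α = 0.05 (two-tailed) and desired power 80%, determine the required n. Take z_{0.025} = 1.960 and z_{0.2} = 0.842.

For a one-sample test: n = ((z_{α/2} + z_β) / d)².
z_{α/2} + z_β = 1.960 + 0.842 = 2.802.
n = (2.802 / 0.30)² = 9.340² = 87.24.
Round up.

n = 88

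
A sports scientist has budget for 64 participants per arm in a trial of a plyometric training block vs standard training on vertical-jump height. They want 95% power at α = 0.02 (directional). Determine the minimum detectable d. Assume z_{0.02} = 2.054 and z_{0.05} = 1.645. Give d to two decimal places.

For two independent groups of n = 64 each: d_min = (z_{α} + z_β)·√(2/n).
z-sum = 2.054 + 1.645 = 3.699.
d_min = 3.699 × √(2/64) = 3.699 × 0.1768 = 0.654.

d_min ≈ 0.65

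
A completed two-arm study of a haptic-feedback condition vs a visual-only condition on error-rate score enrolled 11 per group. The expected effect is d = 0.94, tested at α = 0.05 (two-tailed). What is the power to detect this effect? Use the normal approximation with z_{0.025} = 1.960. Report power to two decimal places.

For two equal groups, power = Φ(d·√(n/2) − z_{α/2}).
d·√(n/2) = 0.94 × √(11/2) = 0.94 × 2.345 = 2.204.
z_β = 2.204 − 1.960 = 0.244.
Power = Φ(0.244) = 0.597.

power ≈ 0.60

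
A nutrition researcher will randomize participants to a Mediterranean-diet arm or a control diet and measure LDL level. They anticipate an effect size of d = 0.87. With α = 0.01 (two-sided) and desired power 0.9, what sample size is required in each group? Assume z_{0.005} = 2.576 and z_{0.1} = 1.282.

n = 40 per group

For two independent groups with equal n: n = 2·((z_{α/2} + z_β) / d)².
z_{α/2} + z_β = 2.576 + 1.282 = 3.858.
n = 2 × (3.858 / 0.87)² = 2 × 4.434² = 2 × 19.66 = 39.3.
Round up to the next whole participant.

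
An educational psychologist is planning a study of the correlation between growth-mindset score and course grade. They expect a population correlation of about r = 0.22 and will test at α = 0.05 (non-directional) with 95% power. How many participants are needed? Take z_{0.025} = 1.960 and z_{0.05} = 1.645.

Fisher's z: C = ½·ln((1+r)/(1−r)) = ½·ln(1.5641) = 0.2237.
n = ((z_{α/2} + z_β)/C)² + 3.
(1.960 + 1.645) / 0.2237 = 3.605 / 0.2237 = 16.115.
n = 16.115² + 3 = 259.70 + 3 = 262.7.
Round up.

n = 263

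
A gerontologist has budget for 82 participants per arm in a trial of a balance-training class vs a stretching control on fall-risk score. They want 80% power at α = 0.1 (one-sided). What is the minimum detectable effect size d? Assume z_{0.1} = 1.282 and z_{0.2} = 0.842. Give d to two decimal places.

d_min ≈ 0.33

For two independent groups of n = 82 each: d_min = (z_{α} + z_β)·√(2/n).
z-sum = 1.282 + 0.842 = 2.124.
d_min = 2.124 × √(2/82) = 2.124 × 0.1562 = 0.332.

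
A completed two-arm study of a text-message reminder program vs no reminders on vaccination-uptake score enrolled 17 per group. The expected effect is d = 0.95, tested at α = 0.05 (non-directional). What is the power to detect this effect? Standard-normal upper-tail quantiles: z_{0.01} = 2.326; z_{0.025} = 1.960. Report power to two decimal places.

power ≈ 0.79

For two equal groups, power = Φ(d·√(n/2) − z_{α/2}).
d·√(n/2) = 0.95 × √(17/2) = 0.95 × 2.915 = 2.770.
z_β = 2.770 − 1.960 = 0.810.
Power = Φ(0.810) = 0.791.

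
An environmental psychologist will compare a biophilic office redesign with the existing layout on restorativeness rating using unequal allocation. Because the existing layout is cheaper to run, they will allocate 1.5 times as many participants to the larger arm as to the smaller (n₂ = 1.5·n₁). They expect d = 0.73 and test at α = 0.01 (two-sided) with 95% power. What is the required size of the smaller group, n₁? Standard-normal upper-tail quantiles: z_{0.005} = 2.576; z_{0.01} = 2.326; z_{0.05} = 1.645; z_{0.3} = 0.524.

n₁ = 56

With allocation ratio k = n₂/n₁ = 1.5, Var(x̄₁−x̄₂) = σ²(1/n₁ + 1/(k·n₁)) = σ²·(k+1)/(k·n₁).
So n₁ = (1 + 1/k)·((z_{α/2} + z_β)/d)² = 1.667 × (4.221/0.73)².
n₁ = 1.667 × 33.43 = 55.7.
Round up: n₁ = 56, giving n₂ = 1.5 × 56 = 84.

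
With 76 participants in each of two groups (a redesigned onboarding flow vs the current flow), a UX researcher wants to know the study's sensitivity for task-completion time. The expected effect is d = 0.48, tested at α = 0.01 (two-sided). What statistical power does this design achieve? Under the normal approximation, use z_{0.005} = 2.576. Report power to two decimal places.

power ≈ 0.65

For two equal groups, power = Φ(d·√(n/2) − z_{α/2}).
d·√(n/2) = 0.48 × √(76/2) = 0.48 × 6.164 = 2.959.
z_β = 2.959 − 2.576 = 0.383.
Power = Φ(0.383) = 0.649.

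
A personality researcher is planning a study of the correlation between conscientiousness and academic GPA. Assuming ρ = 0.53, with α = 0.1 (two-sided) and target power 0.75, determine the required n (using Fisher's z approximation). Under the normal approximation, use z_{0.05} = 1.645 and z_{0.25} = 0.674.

Fisher's z: C = ½·ln((1+r)/(1−r)) = ½·ln(3.2553) = 0.5901.
n = ((z_{α/2} + z_β)/C)² + 3.
(1.645 + 0.674) / 0.5901 = 2.319 / 0.5901 = 3.930.
n = 3.930² + 3 = 15.44 + 3 = 18.4.
Round up.

n = 19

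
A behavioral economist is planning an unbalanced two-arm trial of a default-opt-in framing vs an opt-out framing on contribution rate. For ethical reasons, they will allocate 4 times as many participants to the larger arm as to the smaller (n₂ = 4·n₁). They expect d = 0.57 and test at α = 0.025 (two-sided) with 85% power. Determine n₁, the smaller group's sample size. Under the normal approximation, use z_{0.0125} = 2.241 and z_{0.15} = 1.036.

n₁ = 42

With allocation ratio k = n₂/n₁ = 4, Var(x̄₁−x̄₂) = σ²(1/n₁ + 1/(k·n₁)) = σ²·(k+1)/(k·n₁).
So n₁ = (1 + 1/k)·((z_{α/2} + z_β)/d)² = 1.250 × (3.277/0.57)².
n₁ = 1.250 × 33.05 = 41.3.
Round up: n₁ = 42, giving n₂ = 4 × 42 = 168.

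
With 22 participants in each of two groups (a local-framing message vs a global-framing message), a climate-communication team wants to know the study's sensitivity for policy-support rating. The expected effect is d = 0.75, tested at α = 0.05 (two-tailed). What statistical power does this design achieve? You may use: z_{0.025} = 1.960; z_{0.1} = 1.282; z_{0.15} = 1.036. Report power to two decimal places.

power ≈ 0.70

For two equal groups, power = Φ(d·√(n/2) − z_{α/2}).
d·√(n/2) = 0.75 × √(22/2) = 0.75 × 3.317 = 2.487.
z_β = 2.487 − 1.960 = 0.527.
Power = Φ(0.527) = 0.701.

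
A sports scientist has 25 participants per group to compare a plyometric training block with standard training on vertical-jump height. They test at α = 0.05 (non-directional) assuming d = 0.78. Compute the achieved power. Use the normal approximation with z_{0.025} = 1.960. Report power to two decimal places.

power ≈ 0.79

For two equal groups, power = Φ(d·√(n/2) − z_{α/2}).
d·√(n/2) = 0.78 × √(25/2) = 0.78 × 3.536 = 2.758.
z_β = 2.758 − 1.960 = 0.798.
Power = Φ(0.798) = 0.787.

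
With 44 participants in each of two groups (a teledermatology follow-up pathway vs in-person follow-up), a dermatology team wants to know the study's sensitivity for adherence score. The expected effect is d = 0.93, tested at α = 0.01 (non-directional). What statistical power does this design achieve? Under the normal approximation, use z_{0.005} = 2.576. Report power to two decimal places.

For two equal groups, power = Φ(d·√(n/2) − z_{α/2}).
d·√(n/2) = 0.93 × √(44/2) = 0.93 × 4.690 = 4.362.
z_β = 4.362 − 2.576 = 1.786.
Power = Φ(1.786) = 0.963.

power ≈ 0.96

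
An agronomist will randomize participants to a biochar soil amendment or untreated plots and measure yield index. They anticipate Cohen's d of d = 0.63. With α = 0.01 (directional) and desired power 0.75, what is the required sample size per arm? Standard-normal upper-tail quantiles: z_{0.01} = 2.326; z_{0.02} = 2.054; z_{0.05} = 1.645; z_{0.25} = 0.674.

n = 46 per group

For two independent groups with equal n: n = 2·((z_{α} + z_β) / d)².
z_{α} + z_β = 2.326 + 0.674 = 3.000.
n = 2 × (3.000 / 0.63)² = 2 × 4.762² = 2 × 22.68 = 45.4.
Round up to the next whole participant.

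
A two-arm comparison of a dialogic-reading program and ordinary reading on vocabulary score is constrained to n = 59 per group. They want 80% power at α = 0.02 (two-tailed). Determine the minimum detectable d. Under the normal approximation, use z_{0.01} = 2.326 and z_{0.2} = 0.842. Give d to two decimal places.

d_min ≈ 0.58

For two independent groups of n = 59 each: d_min = (z_{α/2} + z_β)·√(2/n).
z-sum = 2.326 + 0.842 = 3.168.
d_min = 3.168 × √(2/59) = 3.168 × 0.1841 = 0.583.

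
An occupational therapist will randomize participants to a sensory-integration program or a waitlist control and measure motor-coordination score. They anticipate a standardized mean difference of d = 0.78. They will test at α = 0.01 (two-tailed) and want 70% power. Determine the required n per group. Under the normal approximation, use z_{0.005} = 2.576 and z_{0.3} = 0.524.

For two independent groups with equal n: n = 2·((z_{α/2} + z_β) / d)².
z_{α/2} + z_β = 2.576 + 0.524 = 3.100.
n = 2 × (3.100 / 0.78)² = 2 × 3.974² = 2 × 15.80 = 31.6.
Round up to the next whole participant.

n = 32 per group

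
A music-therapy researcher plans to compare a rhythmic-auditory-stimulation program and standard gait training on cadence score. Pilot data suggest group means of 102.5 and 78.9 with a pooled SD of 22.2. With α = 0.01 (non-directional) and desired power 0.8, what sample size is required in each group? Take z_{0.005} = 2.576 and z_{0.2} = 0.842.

n = 21 per group

Cohen's d = |M₁ − M₂| / SD_pooled = |102.5 − 78.9| / 22.2 = 23.6 / 22.2 = 1.063.
For two independent groups with equal n: n = 2·((z_{α/2} + z_β) / d)².
z_{α/2} + z_β = 2.576 + 0.842 = 3.418.
n = 2 × (3.418 / 1.063)² = 2 × 3.215² = 2 × 10.34 = 20.7.
Round up to the next whole participant.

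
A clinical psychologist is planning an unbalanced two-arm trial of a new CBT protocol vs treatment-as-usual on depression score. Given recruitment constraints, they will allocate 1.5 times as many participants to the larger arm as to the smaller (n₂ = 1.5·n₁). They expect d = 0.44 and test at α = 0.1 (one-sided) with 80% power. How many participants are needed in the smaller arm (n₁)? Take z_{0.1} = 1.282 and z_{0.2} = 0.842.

n₁ = 39

With allocation ratio k = n₂/n₁ = 1.5, Var(x̄₁−x̄₂) = σ²(1/n₁ + 1/(k·n₁)) = σ²·(k+1)/(k·n₁).
So n₁ = (1 + 1/k)·((z_{α} + z_β)/d)² = 1.667 × (2.124/0.44)².
n₁ = 1.667 × 23.30 = 38.8.
Round up: n₁ = 39, giving n₂ = ⌈1.5 × 39⌉ = ⌈58.5⌉ = 59.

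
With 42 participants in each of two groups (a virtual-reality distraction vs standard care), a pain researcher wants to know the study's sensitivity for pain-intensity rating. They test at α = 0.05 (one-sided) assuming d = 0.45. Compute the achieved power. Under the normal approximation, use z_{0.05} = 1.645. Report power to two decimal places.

power ≈ 0.66

For two equal groups, power = Φ(d·√(n/2) − z_{α}).
d·√(n/2) = 0.45 × √(42/2) = 0.45 × 4.583 = 2.062.
z_β = 2.062 − 1.645 = 0.417.
Power = Φ(0.417) = 0.662.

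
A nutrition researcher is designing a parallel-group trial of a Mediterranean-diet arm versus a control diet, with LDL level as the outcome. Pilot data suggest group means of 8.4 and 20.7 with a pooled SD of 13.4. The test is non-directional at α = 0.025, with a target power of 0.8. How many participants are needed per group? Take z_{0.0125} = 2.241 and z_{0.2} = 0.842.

Cohen's d = |M₁ − M₂| / SD_pooled = |8.4 − 20.7| / 13.4 = 12.3 / 13.4 = 0.918.
For two independent groups with equal n: n = 2·((z_{α/2} + z_β) / d)².
z_{α/2} + z_β = 2.241 + 0.842 = 3.083.
n = 2 × (3.083 / 0.918)² = 2 × 3.358² = 2 × 11.28 = 22.6.
Round up to the next whole participant.

n = 23 per group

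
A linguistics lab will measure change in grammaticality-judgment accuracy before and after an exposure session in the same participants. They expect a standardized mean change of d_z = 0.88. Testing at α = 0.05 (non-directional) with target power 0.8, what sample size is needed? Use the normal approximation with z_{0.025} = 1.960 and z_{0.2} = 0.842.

n = 11 pairs

For a paired (one-sample on differences) test: n = ((z_{α/2} + z_β) / d)².
z_{α/2} + z_β = 1.960 + 0.842 = 2.802.
n = (2.802 / 0.88)² = 3.184² = 10.14.
Round up.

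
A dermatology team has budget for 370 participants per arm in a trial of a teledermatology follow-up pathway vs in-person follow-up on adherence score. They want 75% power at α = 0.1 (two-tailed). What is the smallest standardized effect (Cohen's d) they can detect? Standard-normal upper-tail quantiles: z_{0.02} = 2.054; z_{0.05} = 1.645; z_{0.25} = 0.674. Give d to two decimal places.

d_min ≈ 0.17

For two independent groups of n = 370 each: d_min = (z_{α/2} + z_β)·√(2/n).
z-sum = 1.645 + 0.674 = 2.319.
d_min = 2.319 × √(2/370) = 2.319 × 0.0735 = 0.170.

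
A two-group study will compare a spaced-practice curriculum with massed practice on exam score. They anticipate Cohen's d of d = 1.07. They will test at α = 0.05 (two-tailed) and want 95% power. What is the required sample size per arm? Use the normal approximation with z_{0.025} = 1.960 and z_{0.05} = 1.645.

n = 23 per group

For two independent groups with equal n: n = 2·((z_{α/2} + z_β) / d)².
z_{α/2} + z_β = 1.960 + 1.645 = 3.605.
n = 2 × (3.605 / 1.07)² = 2 × 3.369² = 2 × 11.35 = 22.7.
Round up to the next whole participant.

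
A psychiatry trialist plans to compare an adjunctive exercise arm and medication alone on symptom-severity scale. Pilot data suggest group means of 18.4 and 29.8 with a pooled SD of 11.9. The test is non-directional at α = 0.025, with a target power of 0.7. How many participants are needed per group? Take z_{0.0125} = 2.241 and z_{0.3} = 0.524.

n = 17 per group

Cohen's d = |M₁ − M₂| / SD_pooled = |18.4 − 29.8| / 11.9 = 11.4 / 11.9 = 0.958.
For two independent groups with equal n: n = 2·((z_{α/2} + z_β) / d)².
z_{α/2} + z_β = 2.241 + 0.524 = 2.765.
n = 2 × (2.765 / 0.958)² = 2 × 2.886² = 2 × 8.33 = 16.7.
Round up to the next whole participant.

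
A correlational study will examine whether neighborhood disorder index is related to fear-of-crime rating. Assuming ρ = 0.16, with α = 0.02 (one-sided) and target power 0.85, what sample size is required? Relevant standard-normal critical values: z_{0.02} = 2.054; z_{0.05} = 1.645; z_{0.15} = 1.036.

Fisher's z: C = ½·ln((1+r)/(1−r)) = ½·ln(1.3810) = 0.1614.
n = ((z_{α} + z_β)/C)² + 3.
(2.054 + 1.036) / 0.1614 = 3.090 / 0.1614 = 19.145.
n = 19.145² + 3 = 366.53 + 3 = 369.5.
Round up.

n = 370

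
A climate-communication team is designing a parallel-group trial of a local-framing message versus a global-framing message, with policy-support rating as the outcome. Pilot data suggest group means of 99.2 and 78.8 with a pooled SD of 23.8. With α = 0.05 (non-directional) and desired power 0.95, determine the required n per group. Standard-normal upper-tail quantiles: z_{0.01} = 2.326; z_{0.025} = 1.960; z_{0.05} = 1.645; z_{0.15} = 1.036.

Cohen's d = |M₁ − M₂| / SD_pooled = |99.2 − 78.8| / 23.8 = 20.4 / 23.8 = 0.857.
For two independent groups with equal n: n = 2·((z_{α/2} + z_β) / d)².
z_{α/2} + z_β = 1.960 + 1.645 = 3.605.
n = 2 × (3.605 / 0.857)² = 2 × 4.207² = 2 × 17.69 = 35.4.
Round up to the next whole participant.

n = 36 per group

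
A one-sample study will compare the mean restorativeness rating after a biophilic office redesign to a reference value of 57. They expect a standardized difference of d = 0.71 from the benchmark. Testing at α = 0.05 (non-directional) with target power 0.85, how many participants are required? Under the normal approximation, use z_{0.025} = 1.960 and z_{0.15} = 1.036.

n = 18

For a one-sample test: n = ((z_{α/2} + z_β) / d)².
z_{α/2} + z_β = 1.960 + 1.036 = 2.996.
n = (2.996 / 0.71)² = 4.220² = 17.81.
Round up.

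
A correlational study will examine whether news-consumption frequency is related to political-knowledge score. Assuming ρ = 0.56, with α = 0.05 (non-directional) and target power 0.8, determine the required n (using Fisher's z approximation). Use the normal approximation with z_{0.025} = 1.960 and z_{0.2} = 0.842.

n = 23

Fisher's z: C = ½·ln((1+r)/(1−r)) = ½·ln(3.5455) = 0.6328.
n = ((z_{α/2} + z_β)/C)² + 3.
(1.960 + 0.842) / 0.6328 = 2.802 / 0.6328 = 4.428.
n = 4.428² + 3 = 19.61 + 3 = 22.6.
Round up.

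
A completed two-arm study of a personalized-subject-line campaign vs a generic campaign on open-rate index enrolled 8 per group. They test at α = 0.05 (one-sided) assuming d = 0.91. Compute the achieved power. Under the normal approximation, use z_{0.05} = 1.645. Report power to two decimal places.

For two equal groups, power = Φ(d·√(n/2) − z_{α}).
d·√(n/2) = 0.91 × √(8/2) = 0.91 × 2.000 = 1.820.
z_β = 1.820 − 1.645 = 0.175.
Power = Φ(0.175) = 0.569.

power ≈ 0.57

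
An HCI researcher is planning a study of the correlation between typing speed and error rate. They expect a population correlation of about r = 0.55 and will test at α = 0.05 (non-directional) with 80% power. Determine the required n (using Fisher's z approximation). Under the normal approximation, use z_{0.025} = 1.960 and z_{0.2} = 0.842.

n = 24

Fisher's z: C = ½·ln((1+r)/(1−r)) = ½·ln(3.4444) = 0.6184.
n = ((z_{α/2} + z_β)/C)² + 3.
(1.960 + 0.842) / 0.6184 = 2.802 / 0.6184 = 4.531.
n = 4.531² + 3 = 20.53 + 3 = 23.5.
Round up.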